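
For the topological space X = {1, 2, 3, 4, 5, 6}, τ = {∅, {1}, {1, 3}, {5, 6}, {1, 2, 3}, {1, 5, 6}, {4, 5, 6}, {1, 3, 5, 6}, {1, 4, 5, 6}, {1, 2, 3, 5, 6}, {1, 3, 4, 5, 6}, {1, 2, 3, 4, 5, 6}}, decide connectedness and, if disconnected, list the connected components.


(X, τ) is disconnected; components = [{1, 2, 3}, {4, 5, 6}].

Find clopen sets (U ∈ τ with X ∖ U ∈ τ):
  U = ∅, X ∖ U = {1, 2, 3, 4, 5, 6} — both open, so U is clopen.
  U = {1, 2, 3}, X ∖ U = {4, 5, 6} — both open, so U is clopen.
  U = {4, 5, 6}, X ∖ U = {1, 2, 3} — both open, so U is clopen.
  U = {1, 2, 3, 4, 5, 6}, X ∖ U = ∅ — both open, so U is clopen.
Nontrivial clopen(s) exist: e.g. {1, 2, 3}. So (X, τ) is disconnected.
Compute connected components by grouping points that agree on all clopens:
  component: {1, 2, 3}
  component: {4, 5, 6}


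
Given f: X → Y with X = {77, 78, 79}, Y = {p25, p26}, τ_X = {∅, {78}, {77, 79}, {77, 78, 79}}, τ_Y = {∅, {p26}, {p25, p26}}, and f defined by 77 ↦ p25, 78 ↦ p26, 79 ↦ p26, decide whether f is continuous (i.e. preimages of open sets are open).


f is NOT continuous.

Compute f^{-1}(U) for each U ∈ τ_Y:
  U = ∅: f^{-1}(U) = ∅ ∈ τ_X ✓.
  U = {p26}: f^{-1}(U) = {78, 79} ∉ τ_X ✗.
  U = {p25, p26}: f^{-1}(U) = {77, 78, 79} ∈ τ_X ✓.
Found U = {p26} with f^{-1}(U) = {78, 79} not in τ_X. Therefore f is NOT continuous.


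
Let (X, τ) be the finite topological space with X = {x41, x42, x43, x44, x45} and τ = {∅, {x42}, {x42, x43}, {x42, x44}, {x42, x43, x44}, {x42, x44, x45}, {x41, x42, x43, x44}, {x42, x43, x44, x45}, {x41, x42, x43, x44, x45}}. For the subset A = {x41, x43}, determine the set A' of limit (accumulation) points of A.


A' = {x41}

For each x ∈ X, list the open sets U ∈ τ with x ∈ U, then check whether U ∩ (A ∖ {x}) ≠ ∅ for every such U.
  x = x41: opens ∋ x are {x41, x42, x43, x44}, {x41, x42, x43, x44, x45}; each meets A ∖ {x41}, so x IS a limit point.
  x = x42: open {x42} ∋ x has {x42} ∩ (A ∖ {x42}) = ∅, so x is NOT a limit point.
  x = x43: open {x42, x43} ∋ x has {x42, x43} ∩ (A ∖ {x43}) = ∅, so x is NOT a limit point.
  x = x44: open {x42, x44} ∋ x has {x42, x44} ∩ (A ∖ {x44}) = ∅, so x is NOT a limit point.
  x = x45: open {x42, x44, x45} ∋ x has {x42, x44, x45} ∩ (A ∖ {x45}) = ∅, so x is NOT a limit point.
Collecting: A' = {x41}.


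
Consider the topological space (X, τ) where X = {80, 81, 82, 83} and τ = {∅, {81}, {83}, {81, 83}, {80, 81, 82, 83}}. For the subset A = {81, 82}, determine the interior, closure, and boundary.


int(A) = {81}, cl(A) = {80, 81, 82}, ∂A = {80, 82}.

Closed sets in (X, τ) are complements of opens:
  closed(X, τ) = {∅, {80, 82}, {80, 81, 82}, {80, 82, 83}, {80, 81, 82, 83}}.
int(A) = ⋃ {U ∈ τ : U ⊆ A}. Opens contained in A: ∅, {81}.
Taking the union of these: int(A) = {81}.
cl(A) = ⋂ {C closed : A ⊆ C}. Closed sets containing A: {80, 81, 82}, {80, 81, 82, 83}.
Intersecting these: cl(A) = {80, 81, 82}.
∂A = cl(A) ∖ int(A) = {80, 81, 82} ∖ {81} = {80, 82}.


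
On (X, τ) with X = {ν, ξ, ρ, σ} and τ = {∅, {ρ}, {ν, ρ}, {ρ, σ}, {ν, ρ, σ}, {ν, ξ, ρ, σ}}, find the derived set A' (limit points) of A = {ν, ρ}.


A' = {ν, ξ, σ}

For each x ∈ X, list the open sets U ∈ τ with x ∈ U, then check whether U ∩ (A ∖ {x}) ≠ ∅ for every such U.
  x = ν: opens ∋ x are {ν, ρ}, {ν, ρ, σ}, {ν, ξ, ρ, σ}; each meets A ∖ {ν}, so x IS a limit point.
  x = ξ: opens ∋ x are {ν, ξ, ρ, σ}; each meets A ∖ {ξ}, so x IS a limit point.
  x = ρ: open {ρ} ∋ x has {ρ} ∩ (A ∖ {ρ}) = ∅, so x is NOT a limit point.
  x = σ: opens ∋ x are {ρ, σ}, {ν, ρ, σ}, {ν, ξ, ρ, σ}; each meets A ∖ {σ}, so x IS a limit point.
Collecting: A' = {ν, ξ, σ}.


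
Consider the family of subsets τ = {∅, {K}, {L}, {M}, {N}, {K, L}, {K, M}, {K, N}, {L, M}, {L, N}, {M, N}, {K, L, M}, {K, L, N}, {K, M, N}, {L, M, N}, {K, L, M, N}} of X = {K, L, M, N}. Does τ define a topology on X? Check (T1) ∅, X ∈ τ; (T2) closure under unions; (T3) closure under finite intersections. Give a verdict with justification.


τ IS a topology on X.

Axiom (T1): ∅ ∈ τ? Yes; X ∈ τ? Yes.
Axiom (T2/T3): check pairwise unions and intersections of members of τ.
All pairwise intersections and unions checked — each lies in τ. Therefore τ satisfies (T1), (T2), (T3): it IS a topology on X.


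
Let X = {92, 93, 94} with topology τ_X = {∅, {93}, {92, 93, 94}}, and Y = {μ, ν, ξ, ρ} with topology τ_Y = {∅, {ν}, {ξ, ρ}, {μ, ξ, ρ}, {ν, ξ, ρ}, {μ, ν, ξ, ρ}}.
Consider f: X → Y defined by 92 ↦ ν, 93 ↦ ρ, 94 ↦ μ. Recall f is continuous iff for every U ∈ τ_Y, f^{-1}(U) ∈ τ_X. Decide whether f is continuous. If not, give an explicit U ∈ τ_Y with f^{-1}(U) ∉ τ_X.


f is NOT continuous.

Compute f^{-1}(U) for each U ∈ τ_Y:
  U = ∅: f^{-1}(U) = ∅ ∈ τ_X ✓.
  U = {ν}: f^{-1}(U) = {92} ∉ τ_X ✗.
  U = {ξ, ρ}: f^{-1}(U) = {93} ∈ τ_X ✓.
  U = {μ, ξ, ρ}: f^{-1}(U) = {93, 94} ∉ τ_X ✗.
  U = {ν, ξ, ρ}: f^{-1}(U) = {92, 93} ∉ τ_X ✗.
  U = {μ, ν, ξ, ρ}: f^{-1}(U) = {92, 93, 94} ∈ τ_X ✓.
Found U = {ν} with f^{-1}(U) = {92} not in τ_X. Therefore f is NOT continuous.


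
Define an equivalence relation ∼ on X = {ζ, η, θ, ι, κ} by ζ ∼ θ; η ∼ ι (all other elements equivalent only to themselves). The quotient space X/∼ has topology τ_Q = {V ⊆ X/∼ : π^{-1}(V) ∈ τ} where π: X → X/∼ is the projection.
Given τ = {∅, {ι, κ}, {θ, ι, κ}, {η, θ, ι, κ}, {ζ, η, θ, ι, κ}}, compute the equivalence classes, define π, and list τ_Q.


X/∼ = {[ζ=θ], [η=ι], [κ]}; |τ_Q| = 2.

Equivalence classes: [ζ=θ], [η=ι], [κ].
Quotient map π: X → X/∼ sends ζ ↦ [ζ=θ], η ↦ [η=ι], θ ↦ [ζ=θ], ι ↦ [η=ι], κ ↦ [κ].
For each subset V ⊆ X/∼, compute π^{-1}(V) ⊆ X and check whether π^{-1}(V) ∈ τ. V is open in τ_Q iff π^{-1}(V) ∈ τ.
  V = {}: π^{-1}(V) = ∅ ∈ τ ✓.
  V = {[ζ=θ]}: π^{-1}(V) = {ζ, θ} ∉ τ ✗.
  V = {[η=ι]}: π^{-1}(V) = {η, ι} ∉ τ ✗.
  V = {[ζ=θ], [η=ι]}: π^{-1}(V) = {ζ, η, θ, ι} ∉ τ ✗.
  V = {[κ]}: π^{-1}(V) = {κ} ∉ τ ✗.
  V = {[ζ=θ], [κ]}: π^{-1}(V) = {ζ, θ, κ} ∉ τ ✗.
  V = {[η=ι], [κ]}: π^{-1}(V) = {η, ι, κ} ∉ τ ✗.
  V = {[ζ=θ], [η=ι], [κ]}: π^{-1}(V) = {ζ, η, θ, ι, κ} ∈ τ ✓.
Open sets in the quotient: τ_Q = {{}, {[ζ=θ], [η=ι], [κ]}} (2 elements).


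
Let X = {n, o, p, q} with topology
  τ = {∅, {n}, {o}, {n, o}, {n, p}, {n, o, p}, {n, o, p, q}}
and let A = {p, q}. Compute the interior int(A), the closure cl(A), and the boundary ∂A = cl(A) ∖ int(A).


int(A) = ∅, cl(A) = {p, q}, ∂A = {p, q}.

Closed sets in (X, τ) are complements of opens:
  closed(X, τ) = {∅, {q}, {o, q}, {p, q}, {n, p, q}, {o, p, q}, {n, o, p, q}}.
int(A) = ⋃ {U ∈ τ : U ⊆ A}. Opens contained in A: ∅.
Taking the union of these: int(A) = ∅.
cl(A) = ⋂ {C closed : A ⊆ C}. Closed sets containing A: {p, q}, {n, p, q}, {o, p, q}, {n, o, p, q}.
Intersecting these: cl(A) = {p, q}.
∂A = cl(A) ∖ int(A) = {p, q} ∖ ∅ = {p, q}.


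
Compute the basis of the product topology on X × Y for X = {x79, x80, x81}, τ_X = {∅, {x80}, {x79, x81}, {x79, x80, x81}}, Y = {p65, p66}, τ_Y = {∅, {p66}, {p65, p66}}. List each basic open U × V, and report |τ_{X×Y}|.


Basis B = {∅ × ∅, {x80} × {p66}, {x79, x81} × {p66}, {x80} × {p65, p66}, {x79, x80, x81} × {p66}, {x79, x81} × {p65, p66}, {x79, x80, x81} × {p65, p66}}; |τ_{X×Y}| = 9.

Enumerate products U × V with U ∈ τ_X, V ∈ τ_Y (deduplicated):
  ∅ × ∅ = {} (∅)
  {x80} × {p66} = {(x80,p66)}
  {x79, x81} × {p66} = {(x79,p66), (x81,p66)}
  {x80} × {p65, p66} = {(x80,p65), (x80,p66)}
  {x79, x80, x81} × {p66} = {(x79,p66), (x80,p66), (x81,p66)}
  {x79, x81} × {p65, p66} = {(x79,p65), (x79,p66), (x81,p65), (x81,p66)}
  {x79, x80, x81} × {p65, p66} = {(x79,p65), (x79,p66), (x80,p65), (x80,p66), (x81,p65), (x81,p66)}
These 7 distinct sets form the basis B.
Close under arbitrary unions to get τ_{X×Y}; counting gives |τ_{X×Y}| = 9.


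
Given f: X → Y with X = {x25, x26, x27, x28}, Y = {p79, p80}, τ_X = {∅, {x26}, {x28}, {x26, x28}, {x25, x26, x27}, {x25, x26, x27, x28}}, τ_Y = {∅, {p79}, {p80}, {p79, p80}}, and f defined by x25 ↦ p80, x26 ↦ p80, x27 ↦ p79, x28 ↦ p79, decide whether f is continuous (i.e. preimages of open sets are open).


f is NOT continuous.

Compute f^{-1}(U) for each U ∈ τ_Y:
  U = ∅: f^{-1}(U) = ∅ ∈ τ_X ✓.
  U = {p79}: f^{-1}(U) = {x27, x28} ∉ τ_X ✗.
  U = {p80}: f^{-1}(U) = {x25, x26} ∉ τ_X ✗.
  U = {p79, p80}: f^{-1}(U) = {x25, x26, x27, x28} ∈ τ_X ✓.
Found U = {p79} with f^{-1}(U) = {x27, x28} not in τ_X. Therefore f is NOT continuous.


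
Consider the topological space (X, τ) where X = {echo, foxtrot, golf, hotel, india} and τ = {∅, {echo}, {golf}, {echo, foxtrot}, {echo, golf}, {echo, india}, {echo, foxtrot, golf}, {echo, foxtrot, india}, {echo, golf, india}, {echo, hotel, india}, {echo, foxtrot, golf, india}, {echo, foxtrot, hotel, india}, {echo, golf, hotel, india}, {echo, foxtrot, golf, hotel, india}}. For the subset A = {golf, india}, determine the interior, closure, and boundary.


int(A) = {golf}, cl(A) = {golf, hotel, india}, ∂A = {hotel, india}.

Closed sets in (X, τ) are complements of opens:
  closed(X, τ) = {∅, {foxtrot}, {golf}, {hotel}, {foxtrot, golf}, {foxtrot, hotel}, {golf, hotel}, {hotel, india}, {foxtrot, golf, hotel}, {foxtrot, hotel, india}, {golf, hotel, india}, {echo, foxtrot, hotel, india}, {foxtrot, golf, hotel, india}, {echo, foxtrot, golf, hotel, india}}.
int(A) = ⋃ {U ∈ τ : U ⊆ A}. Opens contained in A: ∅, {golf}.
Taking the union of these: int(A) = {golf}.
cl(A) = ⋂ {C closed : A ⊆ C}. Closed sets containing A: {golf, hotel, india}, {foxtrot, golf, hotel, india}, {echo, foxtrot, golf, hotel, india}.
Intersecting these: cl(A) = {golf, hotel, india}.
∂A = cl(A) ∖ int(A) = {golf, hotel, india} ∖ {golf} = {hotel, india}.


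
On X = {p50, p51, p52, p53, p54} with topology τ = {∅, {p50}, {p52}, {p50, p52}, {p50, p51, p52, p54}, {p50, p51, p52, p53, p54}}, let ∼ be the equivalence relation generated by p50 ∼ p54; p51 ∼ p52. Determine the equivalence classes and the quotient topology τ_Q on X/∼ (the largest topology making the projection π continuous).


X/∼ = {[p50=p54], [p51=p52], [p53]}; |τ_Q| = 3.

Equivalence classes: [p50=p54], [p51=p52], [p53].
Quotient map π: X → X/∼ sends p50 ↦ [p50=p54], p51 ↦ [p51=p52], p52 ↦ [p51=p52], p53 ↦ [p53], p54 ↦ [p50=p54].
For each subset V ⊆ X/∼, compute π^{-1}(V) ⊆ X and check whether π^{-1}(V) ∈ τ. V is open in τ_Q iff π^{-1}(V) ∈ τ.
  V = {}: π^{-1}(V) = ∅ ∈ τ ✓.
  V = {[p50=p54]}: π^{-1}(V) = {p50, p54} ∉ τ ✗.
  V = {[p51=p52]}: π^{-1}(V) = {p51, p52} ∉ τ ✗.
  V = {[p50=p54], [p51=p52]}: π^{-1}(V) = {p50, p51, p52, p54} ∈ τ ✓.
  V = {[p53]}: π^{-1}(V) = {p53} ∉ τ ✗.
  V = {[p50=p54], [p53]}: π^{-1}(V) = {p50, p53, p54} ∉ τ ✗.
  V = {[p51=p52], [p53]}: π^{-1}(V) = {p51, p52, p53} ∉ τ ✗.
  V = {[p50=p54], [p51=p52], [p53]}: π^{-1}(V) = {p50, p51, p52, p53, p54} ∈ τ ✓.
Open sets in the quotient: τ_Q = {{}, {[p50=p54], [p51=p52]}, {[p50=p54], [p51=p52], [p53]}} (3 elements).


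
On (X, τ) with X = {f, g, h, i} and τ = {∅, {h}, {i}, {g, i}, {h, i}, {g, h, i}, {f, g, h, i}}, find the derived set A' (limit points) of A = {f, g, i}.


A' = {f, g}

For each x ∈ X, list the open sets U ∈ τ with x ∈ U, then check whether U ∩ (A ∖ {x}) ≠ ∅ for every such U.
  x = f: opens ∋ x are {f, g, h, i}; each meets A ∖ {f}, so x IS a limit point.
  x = g: opens ∋ x are {g, i}, {g, h, i}, {f, g, h, i}; each meets A ∖ {g}, so x IS a limit point.
  x = h: open {h} ∋ x has {h} ∩ (A ∖ {h}) = ∅, so x is NOT a limit point.
  x = i: open {i} ∋ x has {i} ∩ (A ∖ {i}) = ∅, so x is NOT a limit point.
Collecting: A' = {f, g}.


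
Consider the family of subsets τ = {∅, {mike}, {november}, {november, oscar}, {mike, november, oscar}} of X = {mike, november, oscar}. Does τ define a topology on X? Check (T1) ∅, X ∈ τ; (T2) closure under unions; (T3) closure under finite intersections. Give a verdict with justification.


τ is NOT a topology on X.

Axiom (T1): ∅ ∈ τ? Yes; X ∈ τ? Yes.
Axiom (T2/T3): check pairwise unions and intersections of members of τ.
Counterexample for (T2): {mike} ∪ {november} = {mike, november} ∉ τ. Therefore τ is NOT a topology.


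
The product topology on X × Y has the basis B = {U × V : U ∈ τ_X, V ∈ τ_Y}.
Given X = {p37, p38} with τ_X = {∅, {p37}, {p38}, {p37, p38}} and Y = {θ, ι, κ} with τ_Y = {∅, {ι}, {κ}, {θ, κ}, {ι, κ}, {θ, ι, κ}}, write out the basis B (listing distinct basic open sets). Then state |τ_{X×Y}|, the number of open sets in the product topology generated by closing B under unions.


Basis B = {∅ × ∅, {p37} × {ι}, {p37} × {κ}, {p38} × {ι}, {p38} × {κ}, {p37} × {θ, κ}, {p37} × {ι, κ}, {p37, p38} × {ι}, {p37, p38} × {κ}, {p38} × {θ, κ}, {p38} × {ι, κ}, {p37} × {θ, ι, κ}, {p38} × {θ, ι, κ}, {p37, p38} × {θ, κ}, {p37, p38} × {ι, κ}, {p37, p38} × {θ, ι, κ}}; |τ_{X×Y}| = 36.

Enumerate products U × V with U ∈ τ_X, V ∈ τ_Y (deduplicated):
  ∅ × ∅ = {} (∅)
  {p37} × {ι} = {(p37,ι)}
  {p37} × {κ} = {(p37,κ)}
  {p38} × {ι} = {(p38,ι)}
  {p38} × {κ} = {(p38,κ)}
  {p37} × {θ, κ} = {(p37,θ), (p37,κ)}
  {p37} × {ι, κ} = {(p37,ι), (p37,κ)}
  {p37, p38} × {ι} = {(p37,ι), (p38,ι)}
  {p37, p38} × {κ} = {(p37,κ), (p38,κ)}
  {p38} × {θ, κ} = {(p38,θ), (p38,κ)}
  {p38} × {ι, κ} = {(p38,ι), (p38,κ)}
  {p37} × {θ, ι, κ} = {(p37,θ), (p37,ι), (p37,κ)}
  {p38} × {θ, ι, κ} = {(p38,θ), (p38,ι), (p38,κ)}
  {p37, p38} × {θ, κ} = {(p37,θ), (p37,κ), (p38,θ), (p38,κ)}
  {p37, p38} × {ι, κ} = {(p37,ι), (p37,κ), (p38,ι), (p38,κ)}
  {p37, p38} × {θ, ι, κ} = {(p37,θ), (p37,ι), (p37,κ), (p38,θ), (p38,ι), (p38,κ)}
These 16 distinct sets form the basis B.
Close under arbitrary unions to get τ_{X×Y}; counting gives |τ_{X×Y}| = 36.


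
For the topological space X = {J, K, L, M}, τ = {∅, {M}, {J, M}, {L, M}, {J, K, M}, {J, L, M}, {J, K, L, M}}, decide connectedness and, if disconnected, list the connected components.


(X, τ) is connected.

Find clopen sets (U ∈ τ with X ∖ U ∈ τ):
  U = ∅, X ∖ U = {J, K, L, M} — both open, so U is clopen.
  U = {J, K, L, M}, X ∖ U = ∅ — both open, so U is clopen.
Only trivial clopens (∅ and X) exist, so (X, τ) is connected.
Compute connected components by grouping points that agree on all clopens:
  component: {J, K, L, M}


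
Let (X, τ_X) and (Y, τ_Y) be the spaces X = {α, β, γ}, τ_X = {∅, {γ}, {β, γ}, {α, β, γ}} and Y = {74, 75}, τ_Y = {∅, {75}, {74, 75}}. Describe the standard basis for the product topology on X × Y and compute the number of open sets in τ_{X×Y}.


Basis B = {∅ × ∅, {γ} × {75}, {β, γ} × {75}, {γ} × {74, 75}, {α, β, γ} × {75}, {β, γ} × {74, 75}, {α, β, γ} × {74, 75}}; |τ_{X×Y}| = 10.

Enumerate products U × V with U ∈ τ_X, V ∈ τ_Y (deduplicated):
  ∅ × ∅ = {} (∅)
  {γ} × {75} = {(γ,75)}
  {β, γ} × {75} = {(β,75), (γ,75)}
  {γ} × {74, 75} = {(γ,74), (γ,75)}
  {α, β, γ} × {75} = {(α,75), (β,75), (γ,75)}
  {β, γ} × {74, 75} = {(β,74), (β,75), (γ,74), (γ,75)}
  {α, β, γ} × {74, 75} = {(α,74), (α,75), (β,74), (β,75), (γ,74), (γ,75)}
These 7 distinct sets form the basis B.
Close under arbitrary unions to get τ_{X×Y}; counting gives |τ_{X×Y}| = 10.


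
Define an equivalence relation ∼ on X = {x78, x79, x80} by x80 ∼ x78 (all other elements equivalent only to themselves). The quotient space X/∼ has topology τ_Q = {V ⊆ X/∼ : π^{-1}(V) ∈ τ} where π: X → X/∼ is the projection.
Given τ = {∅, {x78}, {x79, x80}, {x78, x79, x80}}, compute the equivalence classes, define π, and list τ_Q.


X/∼ = {[x78=x80], [x79]}; |τ_Q| = 2.

Equivalence classes: [x78=x80], [x79].
Quotient map π: X → X/∼ sends x78 ↦ [x78=x80], x79 ↦ [x79], x80 ↦ [x78=x80].
For each subset V ⊆ X/∼, compute π^{-1}(V) ⊆ X and check whether π^{-1}(V) ∈ τ. V is open in τ_Q iff π^{-1}(V) ∈ τ.
  V = {}: π^{-1}(V) = ∅ ∈ τ ✓.
  V = {[x78=x80]}: π^{-1}(V) = {x78, x80} ∉ τ ✗.
  V = {[x79]}: π^{-1}(V) = {x79} ∉ τ ✗.
  V = {[x78=x80], [x79]}: π^{-1}(V) = {x78, x79, x80} ∈ τ ✓.
Open sets in the quotient: τ_Q = {{}, {[x78=x80], [x79]}} (2 elements).


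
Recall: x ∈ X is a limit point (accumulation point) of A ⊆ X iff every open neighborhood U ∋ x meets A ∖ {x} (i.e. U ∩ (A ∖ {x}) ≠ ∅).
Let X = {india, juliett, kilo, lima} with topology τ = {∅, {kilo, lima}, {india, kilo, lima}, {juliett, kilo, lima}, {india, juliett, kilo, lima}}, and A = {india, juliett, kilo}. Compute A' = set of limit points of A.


A' = {india, juliett, lima}

For each x ∈ X, list the open sets U ∈ τ with x ∈ U, then check whether U ∩ (A ∖ {x}) ≠ ∅ for every such U.
  x = india: opens ∋ x are {india, kilo, lima}, {india, juliett, kilo, lima}; each meets A ∖ {india}, so x IS a limit point.
  x = juliett: opens ∋ x are {juliett, kilo, lima}, {india, juliett, kilo, lima}; each meets A ∖ {juliett}, so x IS a limit point.
  x = kilo: open {kilo, lima} ∋ x has {kilo, lima} ∩ (A ∖ {kilo}) = ∅, so x is NOT a limit point.
  x = lima: opens ∋ x are {kilo, lima}, {india, kilo, lima}, {juliett, kilo, lima}, {india, juliett, kilo, lima}; each meets A ∖ {lima}, so x IS a limit point.
Collecting: A' = {india, juliett, lima}.


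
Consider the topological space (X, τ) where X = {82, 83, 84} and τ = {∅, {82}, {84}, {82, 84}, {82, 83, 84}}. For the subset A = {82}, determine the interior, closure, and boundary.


int(A) = {82}, cl(A) = {82, 83}, ∂A = {83}.

Closed sets in (X, τ) are complements of opens:
  closed(X, τ) = {∅, {83}, {82, 83}, {83, 84}, {82, 83, 84}}.
int(A) = ⋃ {U ∈ τ : U ⊆ A}. Opens contained in A: ∅, {82}.
Taking the union of these: int(A) = {82}.
cl(A) = ⋂ {C closed : A ⊆ C}. Closed sets containing A: {82, 83}, {82, 83, 84}.
Intersecting these: cl(A) = {82, 83}.
∂A = cl(A) ∖ int(A) = {82, 83} ∖ {82} = {83}.


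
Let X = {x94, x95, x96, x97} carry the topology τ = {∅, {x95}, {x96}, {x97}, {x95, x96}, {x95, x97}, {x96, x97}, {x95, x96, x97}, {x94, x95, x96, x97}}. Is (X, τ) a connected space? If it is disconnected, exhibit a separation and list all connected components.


(X, τ) is connected.

Find clopen sets (U ∈ τ with X ∖ U ∈ τ):
  U = ∅, X ∖ U = {x94, x95, x96, x97} — both open, so U is clopen.
  U = {x94, x95, x96, x97}, X ∖ U = ∅ — both open, so U is clopen.
Only trivial clopens (∅ and X) exist, so (X, τ) is connected.
Compute connected components by grouping points that agree on all clopens:
  component: {x94, x95, x96, x97}


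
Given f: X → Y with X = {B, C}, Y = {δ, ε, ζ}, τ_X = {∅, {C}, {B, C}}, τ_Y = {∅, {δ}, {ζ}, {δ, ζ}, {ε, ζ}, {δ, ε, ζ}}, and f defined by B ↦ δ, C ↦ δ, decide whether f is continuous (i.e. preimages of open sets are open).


f IS continuous.

Compute f^{-1}(U) for each U ∈ τ_Y:
  U = ∅: f^{-1}(U) = ∅ ∈ τ_X ✓.
  U = {δ}: f^{-1}(U) = {B, C} ∈ τ_X ✓.
  U = {ζ}: f^{-1}(U) = ∅ ∈ τ_X ✓.
  U = {δ, ζ}: f^{-1}(U) = {B, C} ∈ τ_X ✓.
  U = {ε, ζ}: f^{-1}(U) = ∅ ∈ τ_X ✓.
  U = {δ, ε, ζ}: f^{-1}(U) = {B, C} ∈ τ_X ✓.
Every preimage lies in τ_X, so f IS continuous.


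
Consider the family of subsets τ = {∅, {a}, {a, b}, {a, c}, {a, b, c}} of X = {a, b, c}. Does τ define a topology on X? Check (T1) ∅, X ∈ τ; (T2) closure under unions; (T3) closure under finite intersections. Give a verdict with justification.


τ IS a topology on X.

Axiom (T1): ∅ ∈ τ? Yes; X ∈ τ? Yes.
Axiom (T2/T3): check pairwise unions and intersections of members of τ.
All pairwise intersections and unions checked — each lies in τ. Therefore τ satisfies (T1), (T2), (T3): it IS a topology on X.


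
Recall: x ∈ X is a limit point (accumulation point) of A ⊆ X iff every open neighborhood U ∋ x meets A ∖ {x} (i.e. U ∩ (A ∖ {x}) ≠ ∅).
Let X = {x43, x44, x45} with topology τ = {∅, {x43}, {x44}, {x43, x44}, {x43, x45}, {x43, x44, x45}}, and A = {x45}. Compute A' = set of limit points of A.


A' = ∅

For each x ∈ X, list the open sets U ∈ τ with x ∈ U, then check whether U ∩ (A ∖ {x}) ≠ ∅ for every such U.
  x = x43: open {x43} ∋ x has {x43} ∩ (A ∖ {x43}) = ∅, so x is NOT a limit point.
  x = x44: open {x44} ∋ x has {x44} ∩ (A ∖ {x44}) = ∅, so x is NOT a limit point.
  x = x45: open {x43, x45} ∋ x has {x43, x45} ∩ (A ∖ {x45}) = ∅, so x is NOT a limit point.
Collecting: A' = ∅.


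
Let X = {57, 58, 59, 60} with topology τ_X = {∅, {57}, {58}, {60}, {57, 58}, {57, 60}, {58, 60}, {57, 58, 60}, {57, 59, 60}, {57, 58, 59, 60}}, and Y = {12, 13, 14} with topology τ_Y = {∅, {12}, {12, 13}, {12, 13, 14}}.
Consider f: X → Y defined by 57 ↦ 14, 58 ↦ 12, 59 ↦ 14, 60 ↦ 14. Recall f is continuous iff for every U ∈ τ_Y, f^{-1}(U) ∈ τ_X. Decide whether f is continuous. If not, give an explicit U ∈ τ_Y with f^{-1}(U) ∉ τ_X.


f IS continuous.

Compute f^{-1}(U) for each U ∈ τ_Y:
  U = ∅: f^{-1}(U) = ∅ ∈ τ_X ✓.
  U = {12}: f^{-1}(U) = {58} ∈ τ_X ✓.
  U = {12, 13}: f^{-1}(U) = {58} ∈ τ_X ✓.
  U = {12, 13, 14}: f^{-1}(U) = {57, 58, 59, 60} ∈ τ_X ✓.
Every preimage lies in τ_X, so f IS continuous.


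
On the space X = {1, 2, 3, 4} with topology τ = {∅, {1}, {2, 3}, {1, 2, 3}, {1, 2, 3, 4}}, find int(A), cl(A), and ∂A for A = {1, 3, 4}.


int(A) = {1}, cl(A) = {1, 2, 3, 4}, ∂A = {2, 3, 4}.

Closed sets in (X, τ) are complements of opens:
  closed(X, τ) = {∅, {4}, {1, 4}, {2, 3, 4}, {1, 2, 3, 4}}.
int(A) = ⋃ {U ∈ τ : U ⊆ A}. Opens contained in A: ∅, {1}.
Taking the union of these: int(A) = {1}.
cl(A) = ⋂ {C closed : A ⊆ C}. Closed sets containing A: {1, 2, 3, 4}.
Intersecting these: cl(A) = {1, 2, 3, 4}.
∂A = cl(A) ∖ int(A) = {1, 2, 3, 4} ∖ {1} = {2, 3, 4}.


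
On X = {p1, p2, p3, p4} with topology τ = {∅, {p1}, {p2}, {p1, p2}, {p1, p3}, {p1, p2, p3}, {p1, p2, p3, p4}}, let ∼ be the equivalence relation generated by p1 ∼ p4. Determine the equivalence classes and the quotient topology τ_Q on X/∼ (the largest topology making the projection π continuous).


X/∼ = {[p1=p4], [p2], [p3]}; |τ_Q| = 3.

Equivalence classes: [p1=p4], [p2], [p3].
Quotient map π: X → X/∼ sends p1 ↦ [p1=p4], p2 ↦ [p2], p3 ↦ [p3], p4 ↦ [p1=p4].
For each subset V ⊆ X/∼, compute π^{-1}(V) ⊆ X and check whether π^{-1}(V) ∈ τ. V is open in τ_Q iff π^{-1}(V) ∈ τ.
  V = {}: π^{-1}(V) = ∅ ∈ τ ✓.
  V = {[p1=p4]}: π^{-1}(V) = {p1, p4} ∉ τ ✗.
  V = {[p2]}: π^{-1}(V) = {p2} ∈ τ ✓.
  V = {[p1=p4], [p2]}: π^{-1}(V) = {p1, p2, p4} ∉ τ ✗.
  V = {[p3]}: π^{-1}(V) = {p3} ∉ τ ✗.
  V = {[p1=p4], [p3]}: π^{-1}(V) = {p1, p3, p4} ∉ τ ✗.
  V = {[p2], [p3]}: π^{-1}(V) = {p2, p3} ∉ τ ✗.
  V = {[p1=p4], [p2], [p3]}: π^{-1}(V) = {p1, p2, p3, p4} ∈ τ ✓.
Open sets in the quotient: τ_Q = {{}, {[p2]}, {[p1=p4], [p2], [p3]}} (3 elements).


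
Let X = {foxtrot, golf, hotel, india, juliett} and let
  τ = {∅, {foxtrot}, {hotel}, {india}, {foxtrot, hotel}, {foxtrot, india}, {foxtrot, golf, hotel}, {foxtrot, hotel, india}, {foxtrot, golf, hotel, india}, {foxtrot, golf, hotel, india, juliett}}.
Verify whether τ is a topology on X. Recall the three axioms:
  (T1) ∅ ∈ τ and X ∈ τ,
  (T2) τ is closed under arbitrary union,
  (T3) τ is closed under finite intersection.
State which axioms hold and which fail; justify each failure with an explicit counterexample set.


τ is NOT a topology on X.

Axiom (T1): ∅ ∈ τ? Yes; X ∈ τ? Yes.
Axiom (T2/T3): check pairwise unions and intersections of members of τ.
Counterexample for (T2): {hotel} ∪ {india} = {hotel, india} ∉ τ. Therefore τ is NOT a topology.


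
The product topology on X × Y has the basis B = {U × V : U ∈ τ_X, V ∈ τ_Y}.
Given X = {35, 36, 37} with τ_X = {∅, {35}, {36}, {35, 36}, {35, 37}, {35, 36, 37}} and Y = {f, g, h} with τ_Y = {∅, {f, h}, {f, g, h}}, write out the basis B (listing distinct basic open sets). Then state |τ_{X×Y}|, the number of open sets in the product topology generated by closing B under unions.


Basis B = {∅ × ∅, {35} × {f, h}, {36} × {f, h}, {35} × {f, g, h}, {36} × {f, g, h}, {35, 36} × {f, h}, {35, 37} × {f, h}, {35, 36} × {f, g, h}, {35, 37} × {f, g, h}, {35, 36, 37} × {f, h}, {35, 36, 37} × {f, g, h}}; |τ_{X×Y}| = 18.

Enumerate products U × V with U ∈ τ_X, V ∈ τ_Y (deduplicated):
  ∅ × ∅ = {} (∅)
  {35} × {f, h} = {(35,f), (35,h)}
  {36} × {f, h} = {(36,f), (36,h)}
  {35} × {f, g, h} = {(35,f), (35,g), (35,h)}
  {36} × {f, g, h} = {(36,f), (36,g), (36,h)}
  {35, 36} × {f, h} = {(35,f), (35,h), (36,f), (36,h)}
  {35, 37} × {f, h} = {(35,f), (35,h), (37,f), (37,h)}
  {35, 36} × {f, g, h} = {(35,f), (35,g), (35,h), (36,f), (36,g), (36,h)}
  {35, 37} × {f, g, h} = {(35,f), (35,g), (35,h), (37,f), (37,g), (37,h)}
  {35, 36, 37} × {f, h} = {(35,f), (35,h), (36,f), (36,h), (37,f), (37,h)}
  {35, 36, 37} × {f, g, h} = {(35,f), (35,g), (35,h), (36,f), (36,g), (36,h), (37,f), (37,g), (37,h)}
These 11 distinct sets form the basis B.
Close under arbitrary unions to get τ_{X×Y}; counting gives |τ_{X×Y}| = 18.


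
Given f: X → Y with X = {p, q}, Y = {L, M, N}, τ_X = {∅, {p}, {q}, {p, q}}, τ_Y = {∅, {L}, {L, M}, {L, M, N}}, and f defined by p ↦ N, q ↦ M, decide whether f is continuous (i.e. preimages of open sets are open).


f IS continuous.

Compute f^{-1}(U) for each U ∈ τ_Y:
  U = ∅: f^{-1}(U) = ∅ ∈ τ_X ✓.
  U = {L}: f^{-1}(U) = ∅ ∈ τ_X ✓.
  U = {L, M}: f^{-1}(U) = {q} ∈ τ_X ✓.
  U = {L, M, N}: f^{-1}(U) = {p, q} ∈ τ_X ✓.
Every preimage lies in τ_X, so f IS continuous.


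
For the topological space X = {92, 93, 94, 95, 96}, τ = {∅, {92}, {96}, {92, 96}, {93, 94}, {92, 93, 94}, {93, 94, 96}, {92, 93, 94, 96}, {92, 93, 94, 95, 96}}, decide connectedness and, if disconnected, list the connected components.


(X, τ) is connected.

Find clopen sets (U ∈ τ with X ∖ U ∈ τ):
  U = ∅, X ∖ U = {92, 93, 94, 95, 96} — both open, so U is clopen.
  U = {92, 93, 94, 95, 96}, X ∖ U = ∅ — both open, so U is clopen.
Only trivial clopens (∅ and X) exist, so (X, τ) is connected.
Compute connected components by grouping points that agree on all clopens:
  component: {92, 93, 94, 95, 96}


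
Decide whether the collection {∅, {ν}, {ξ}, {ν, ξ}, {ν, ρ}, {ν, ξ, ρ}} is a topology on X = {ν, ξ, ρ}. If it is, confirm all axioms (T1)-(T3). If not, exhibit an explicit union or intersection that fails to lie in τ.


τ IS a topology on X.

Axiom (T1): ∅ ∈ τ? Yes; X ∈ τ? Yes.
Axiom (T2/T3): check pairwise unions and intersections of members of τ.
All pairwise intersections and unions checked — each lies in τ. Therefore τ satisfies (T1), (T2), (T3): it IS a topology on X.


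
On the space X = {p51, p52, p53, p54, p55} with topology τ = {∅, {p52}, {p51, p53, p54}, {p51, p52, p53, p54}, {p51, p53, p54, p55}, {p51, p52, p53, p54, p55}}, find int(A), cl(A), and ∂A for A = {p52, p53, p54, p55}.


int(A) = {p52}, cl(A) = {p51, p52, p53, p54, p55}, ∂A = {p51, p53, p54, p55}.

Closed sets in (X, τ) are complements of opens:
  closed(X, τ) = {∅, {p52}, {p55}, {p52, p55}, {p51, p53, p54, p55}, {p51, p52, p53, p54, p55}}.
int(A) = ⋃ {U ∈ τ : U ⊆ A}. Opens contained in A: ∅, {p52}.
Taking the union of these: int(A) = {p52}.
cl(A) = ⋂ {C closed : A ⊆ C}. Closed sets containing A: {p51, p52, p53, p54, p55}.
Intersecting these: cl(A) = {p51, p52, p53, p54, p55}.
∂A = cl(A) ∖ int(A) = {p51, p52, p53, p54, p55} ∖ {p52} = {p51, p53, p54, p55}.


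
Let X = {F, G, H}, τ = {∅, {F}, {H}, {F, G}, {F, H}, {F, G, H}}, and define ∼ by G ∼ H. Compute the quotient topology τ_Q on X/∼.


X/∼ = {[F], [G=H]}; |τ_Q| = 3.

Equivalence classes: [F], [G=H].
Quotient map π: X → X/∼ sends F ↦ [F], G ↦ [G=H], H ↦ [G=H].
For each subset V ⊆ X/∼, compute π^{-1}(V) ⊆ X and check whether π^{-1}(V) ∈ τ. V is open in τ_Q iff π^{-1}(V) ∈ τ.
  V = {}: π^{-1}(V) = ∅ ∈ τ ✓.
  V = {[F]}: π^{-1}(V) = {F} ∈ τ ✓.
  V = {[G=H]}: π^{-1}(V) = {G, H} ∉ τ ✗.
  V = {[F], [G=H]}: π^{-1}(V) = {F, G, H} ∈ τ ✓.
Open sets in the quotient: τ_Q = {{}, {[F]}, {[F], [G=H]}} (3 elements).


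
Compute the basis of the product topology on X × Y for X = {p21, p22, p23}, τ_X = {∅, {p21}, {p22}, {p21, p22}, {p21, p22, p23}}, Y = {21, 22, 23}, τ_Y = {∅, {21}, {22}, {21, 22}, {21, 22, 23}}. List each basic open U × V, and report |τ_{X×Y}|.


Basis B = {∅ × ∅, {p21} × {21}, {p21} × {22}, {p22} × {21}, {p22} × {22}, {p21} × {21, 22}, {p21, p22} × {21}, {p21, p22} × {22}, {p22} × {21, 22}, {p21} × {21, 22, 23}, {p21, p22, p23} × {21}, {p21, p22, p23} × {22}, {p22} × {21, 22, 23}, {p21, p22} × {21, 22}, {p21, p22} × {21, 22, 23}, {p21, p22, p23} × {21, 22}, {p21, p22, p23} × {21, 22, 23}}; |τ_{X×Y}| = 48.

Enumerate products U × V with U ∈ τ_X, V ∈ τ_Y (deduplicated):
  ∅ × ∅ = {} (∅)
  {p21} × {21} = {(p21,21)}
  {p21} × {22} = {(p21,22)}
  {p22} × {21} = {(p22,21)}
  {p22} × {22} = {(p22,22)}
  {p21} × {21, 22} = {(p21,21), (p21,22)}
  {p21, p22} × {21} = {(p21,21), (p22,21)}
  {p21, p22} × {22} = {(p21,22), (p22,22)}
  {p22} × {21, 22} = {(p22,21), (p22,22)}
  {p21} × {21, 22, 23} = {(p21,21), (p21,22), (p21,23)}
  {p21, p22, p23} × {21} = {(p21,21), (p22,21), (p23,21)}
  {p21, p22, p23} × {22} = {(p21,22), (p22,22), (p23,22)}
  {p22} × {21, 22, 23} = {(p22,21), (p22,22), (p22,23)}
  {p21, p22} × {21, 22} = {(p21,21), (p21,22), (p22,21), (p22,22)}
  {p21, p22} × {21, 22, 23} = {(p21,21), (p21,22), (p21,23), (p22,21), (p22,22), (p22,23)}
  {p21, p22, p23} × {21, 22} = {(p21,21), (p21,22), (p22,21), (p22,22), (p23,21), (p23,22)}
  {p21, p22, p23} × {21, 22, 23} = {(p21,21), (p21,22), (p21,23), (p22,21), (p22,22), (p22,23), (p23,21), (p23,22), (p23,23)}
These 17 distinct sets form the basis B.
Close under arbitrary unions to get τ_{X×Y}; counting gives |τ_{X×Y}| = 48.


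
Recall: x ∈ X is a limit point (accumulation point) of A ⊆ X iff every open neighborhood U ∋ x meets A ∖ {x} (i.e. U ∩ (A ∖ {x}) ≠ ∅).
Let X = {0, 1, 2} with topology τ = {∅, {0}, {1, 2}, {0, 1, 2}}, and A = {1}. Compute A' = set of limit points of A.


A' = {2}

For each x ∈ X, list the open sets U ∈ τ with x ∈ U, then check whether U ∩ (A ∖ {x}) ≠ ∅ for every such U.
  x = 0: open {0} ∋ x has {0} ∩ (A ∖ {0}) = ∅, so x is NOT a limit point.
  x = 1: open {1, 2} ∋ x has {1, 2} ∩ (A ∖ {1}) = ∅, so x is NOT a limit point.
  x = 2: opens ∋ x are {1, 2}, {0, 1, 2}; each meets A ∖ {2}, so x IS a limit point.
Collecting: A' = {2}.


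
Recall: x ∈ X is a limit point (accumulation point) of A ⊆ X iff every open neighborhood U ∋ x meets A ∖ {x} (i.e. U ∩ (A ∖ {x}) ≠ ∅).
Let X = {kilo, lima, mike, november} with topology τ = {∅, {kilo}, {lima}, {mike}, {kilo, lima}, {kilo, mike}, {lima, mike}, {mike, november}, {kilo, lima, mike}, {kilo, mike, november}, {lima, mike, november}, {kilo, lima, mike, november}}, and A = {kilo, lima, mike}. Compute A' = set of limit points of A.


A' = {november}

For each x ∈ X, list the open sets U ∈ τ with x ∈ U, then check whether U ∩ (A ∖ {x}) ≠ ∅ for every such U.
  x = kilo: open {kilo} ∋ x has {kilo} ∩ (A ∖ {kilo}) = ∅, so x is NOT a limit point.
  x = lima: open {lima} ∋ x has {lima} ∩ (A ∖ {lima}) = ∅, so x is NOT a limit point.
  x = mike: open {mike} ∋ x has {mike} ∩ (A ∖ {mike}) = ∅, so x is NOT a limit point.
  x = november: opens ∋ x are {mike, november}, {kilo, mike, november}, {lima, mike, november}, {kilo, lima, mike, november}; each meets A ∖ {november}, so x IS a limit point.
Collecting: A' = {november}.


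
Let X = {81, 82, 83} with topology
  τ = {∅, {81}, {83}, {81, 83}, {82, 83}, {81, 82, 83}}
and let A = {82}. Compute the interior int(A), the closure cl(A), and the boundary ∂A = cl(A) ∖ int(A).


int(A) = ∅, cl(A) = {82}, ∂A = {82}.

Closed sets in (X, τ) are complements of opens:
  closed(X, τ) = {∅, {81}, {82}, {81, 82}, {82, 83}, {81, 82, 83}}.
int(A) = ⋃ {U ∈ τ : U ⊆ A}. Opens contained in A: ∅.
Taking the union of these: int(A) = ∅.
cl(A) = ⋂ {C closed : A ⊆ C}. Closed sets containing A: {82}, {81, 82}, {82, 83}, {81, 82, 83}.
Intersecting these: cl(A) = {82}.
∂A = cl(A) ∖ int(A) = {82} ∖ ∅ = {82}.


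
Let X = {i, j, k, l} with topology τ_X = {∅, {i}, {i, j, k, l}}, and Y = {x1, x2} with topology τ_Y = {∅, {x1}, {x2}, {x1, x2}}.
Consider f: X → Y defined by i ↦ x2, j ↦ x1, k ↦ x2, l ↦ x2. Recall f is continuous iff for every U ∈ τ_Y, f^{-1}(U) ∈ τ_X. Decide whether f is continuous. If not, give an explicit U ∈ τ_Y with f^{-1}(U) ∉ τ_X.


f is NOT continuous.

Compute f^{-1}(U) for each U ∈ τ_Y:
  U = ∅: f^{-1}(U) = ∅ ∈ τ_X ✓.
  U = {x1}: f^{-1}(U) = {j} ∉ τ_X ✗.
  U = {x2}: f^{-1}(U) = {i, k, l} ∉ τ_X ✗.
  U = {x1, x2}: f^{-1}(U) = {i, j, k, l} ∈ τ_X ✓.
Found U = {x1} with f^{-1}(U) = {j} not in τ_X. Therefore f is NOT continuous.


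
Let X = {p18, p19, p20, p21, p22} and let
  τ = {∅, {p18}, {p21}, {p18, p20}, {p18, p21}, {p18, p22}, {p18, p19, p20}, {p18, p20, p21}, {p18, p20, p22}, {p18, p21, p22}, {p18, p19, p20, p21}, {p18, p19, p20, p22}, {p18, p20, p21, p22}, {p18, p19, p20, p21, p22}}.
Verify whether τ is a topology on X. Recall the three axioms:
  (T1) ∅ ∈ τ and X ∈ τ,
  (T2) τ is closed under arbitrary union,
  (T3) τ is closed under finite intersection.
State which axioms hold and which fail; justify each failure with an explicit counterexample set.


τ IS a topology on X.

Axiom (T1): ∅ ∈ τ? Yes; X ∈ τ? Yes.
Axiom (T2/T3): check pairwise unions and intersections of members of τ.
All pairwise intersections and unions checked — each lies in τ. Therefore τ satisfies (T1), (T2), (T3): it IS a topology on X.


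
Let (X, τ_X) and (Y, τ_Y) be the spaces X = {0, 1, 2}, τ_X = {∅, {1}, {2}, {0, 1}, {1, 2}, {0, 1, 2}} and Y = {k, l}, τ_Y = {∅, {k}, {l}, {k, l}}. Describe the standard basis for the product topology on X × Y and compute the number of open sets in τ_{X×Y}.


Basis B = {∅ × ∅, {1} × {k}, {1} × {l}, {2} × {k}, {2} × {l}, {0, 1} × {k}, {0, 1} × {l}, {1} × {k, l}, {1, 2} × {k}, {1, 2} × {l}, {2} × {k, l}, {0, 1, 2} × {k}, {0, 1, 2} × {l}, {0, 1} × {k, l}, {1, 2} × {k, l}, {0, 1, 2} × {k, l}}; |τ_{X×Y}| = 36.

Enumerate products U × V with U ∈ τ_X, V ∈ τ_Y (deduplicated):
  ∅ × ∅ = {} (∅)
  {1} × {k} = {(1,k)}
  {1} × {l} = {(1,l)}
  {2} × {k} = {(2,k)}
  {2} × {l} = {(2,l)}
  {0, 1} × {k} = {(0,k), (1,k)}
  {0, 1} × {l} = {(0,l), (1,l)}
  {1} × {k, l} = {(1,k), (1,l)}
  {1, 2} × {k} = {(1,k), (2,k)}
  {1, 2} × {l} = {(1,l), (2,l)}
  {2} × {k, l} = {(2,k), (2,l)}
  {0, 1, 2} × {k} = {(0,k), (1,k), (2,k)}
  {0, 1, 2} × {l} = {(0,l), (1,l), (2,l)}
  {0, 1} × {k, l} = {(0,k), (0,l), (1,k), (1,l)}
  {1, 2} × {k, l} = {(1,k), (1,l), (2,k), (2,l)}
  {0, 1, 2} × {k, l} = {(0,k), (0,l), (1,k), (1,l), (2,k), (2,l)}
These 16 distinct sets form the basis B.
Close under arbitrary unions to get τ_{X×Y}; counting gives |τ_{X×Y}| = 36.


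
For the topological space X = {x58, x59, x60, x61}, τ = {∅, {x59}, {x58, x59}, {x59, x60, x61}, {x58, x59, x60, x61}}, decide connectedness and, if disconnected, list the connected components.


(X, τ) is connected.

Find clopen sets (U ∈ τ with X ∖ U ∈ τ):
  U = ∅, X ∖ U = {x58, x59, x60, x61} — both open, so U is clopen.
  U = {x58, x59, x60, x61}, X ∖ U = ∅ — both open, so U is clopen.
Only trivial clopens (∅ and X) exist, so (X, τ) is connected.
Compute connected components by grouping points that agree on all clopens:
  component: {x58, x59, x60, x61}


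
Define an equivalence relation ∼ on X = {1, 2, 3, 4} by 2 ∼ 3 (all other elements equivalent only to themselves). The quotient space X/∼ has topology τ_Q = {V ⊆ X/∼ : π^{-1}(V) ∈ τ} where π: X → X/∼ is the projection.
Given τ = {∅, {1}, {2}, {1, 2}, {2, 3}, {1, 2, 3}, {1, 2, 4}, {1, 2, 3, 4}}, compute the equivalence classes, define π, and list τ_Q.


X/∼ = {[1], [2=3], [4]}; |τ_Q| = 5.

Equivalence classes: [1], [2=3], [4].
Quotient map π: X → X/∼ sends 1 ↦ [1], 2 ↦ [2=3], 3 ↦ [2=3], 4 ↦ [4].
For each subset V ⊆ X/∼, compute π^{-1}(V) ⊆ X and check whether π^{-1}(V) ∈ τ. V is open in τ_Q iff π^{-1}(V) ∈ τ.
  V = {}: π^{-1}(V) = ∅ ∈ τ ✓.
  V = {[1]}: π^{-1}(V) = {1} ∈ τ ✓.
  V = {[2=3]}: π^{-1}(V) = {2, 3} ∈ τ ✓.
  V = {[1], [2=3]}: π^{-1}(V) = {1, 2, 3} ∈ τ ✓.
  V = {[4]}: π^{-1}(V) = {4} ∉ τ ✗.
  V = {[1], [4]}: π^{-1}(V) = {1, 4} ∉ τ ✗.
  V = {[2=3], [4]}: π^{-1}(V) = {2, 3, 4} ∉ τ ✗.
  V = {[1], [2=3], [4]}: π^{-1}(V) = {1, 2, 3, 4} ∈ τ ✓.
Open sets in the quotient: τ_Q = {{}, {[1]}, {[2=3]}, {[1], [2=3]}, {[1], [2=3], [4]}} (5 elements).


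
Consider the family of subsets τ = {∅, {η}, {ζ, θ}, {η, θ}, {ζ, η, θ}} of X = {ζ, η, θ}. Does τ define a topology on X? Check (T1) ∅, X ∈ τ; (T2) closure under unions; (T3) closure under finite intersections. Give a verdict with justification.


τ is NOT a topology on X.

Axiom (T1): ∅ ∈ τ? Yes; X ∈ τ? Yes.
Axiom (T2/T3): check pairwise unions and intersections of members of τ.
Counterexample for (T3): {ζ, θ} ∩ {η, θ} = {θ} ∉ τ. Therefore τ is NOT a topology.


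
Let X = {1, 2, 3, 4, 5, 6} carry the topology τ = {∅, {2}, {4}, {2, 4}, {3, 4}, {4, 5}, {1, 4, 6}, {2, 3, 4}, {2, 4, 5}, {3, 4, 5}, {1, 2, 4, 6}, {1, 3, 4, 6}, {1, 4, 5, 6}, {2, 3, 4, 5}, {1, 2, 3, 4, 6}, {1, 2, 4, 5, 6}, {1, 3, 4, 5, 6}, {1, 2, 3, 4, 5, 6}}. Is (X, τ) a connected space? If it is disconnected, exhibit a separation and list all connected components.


(X, τ) is disconnected; components = [{2}, {1, 3, 4, 5, 6}].

Find clopen sets (U ∈ τ with X ∖ U ∈ τ):
  U = ∅, X ∖ U = {1, 2, 3, 4, 5, 6} — both open, so U is clopen.
  U = {2}, X ∖ U = {1, 3, 4, 5, 6} — both open, so U is clopen.
  U = {1, 3, 4, 5, 6}, X ∖ U = {2} — both open, so U is clopen.
  U = {1, 2, 3, 4, 5, 6}, X ∖ U = ∅ — both open, so U is clopen.
Nontrivial clopen(s) exist: e.g. {2}. So (X, τ) is disconnected.
Compute connected components by grouping points that agree on all clopens:
  component: {2}
  component: {1, 3, 4, 5, 6}


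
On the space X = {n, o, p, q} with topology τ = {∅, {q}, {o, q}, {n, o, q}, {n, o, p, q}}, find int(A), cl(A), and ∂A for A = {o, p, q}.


int(A) = {o, q}, cl(A) = {n, o, p, q}, ∂A = {n, p}.

Closed sets in (X, τ) are complements of opens:
  closed(X, τ) = {∅, {p}, {n, p}, {n, o, p}, {n, o, p, q}}.
int(A) = ⋃ {U ∈ τ : U ⊆ A}. Opens contained in A: ∅, {q}, {o, q}.
Taking the union of these: int(A) = {o, q}.
cl(A) = ⋂ {C closed : A ⊆ C}. Closed sets containing A: {n, o, p, q}.
Intersecting these: cl(A) = {n, o, p, q}.
∂A = cl(A) ∖ int(A) = {n, o, p, q} ∖ {o, q} = {n, p}.


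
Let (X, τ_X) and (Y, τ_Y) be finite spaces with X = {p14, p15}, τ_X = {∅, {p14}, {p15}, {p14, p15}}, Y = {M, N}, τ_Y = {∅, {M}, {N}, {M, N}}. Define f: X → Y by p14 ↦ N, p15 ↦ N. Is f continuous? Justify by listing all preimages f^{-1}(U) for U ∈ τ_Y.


f IS continuous.

Compute f^{-1}(U) for each U ∈ τ_Y:
  U = ∅: f^{-1}(U) = ∅ ∈ τ_X ✓.
  U = {M}: f^{-1}(U) = ∅ ∈ τ_X ✓.
  U = {N}: f^{-1}(U) = {p14, p15} ∈ τ_X ✓.
  U = {M, N}: f^{-1}(U) = {p14, p15} ∈ τ_X ✓.
Every preimage lies in τ_X, so f IS continuous.
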